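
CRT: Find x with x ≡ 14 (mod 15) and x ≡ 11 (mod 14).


m₁ = 15, m₂ = 14, gcd = 1, so CRT applies. M = m₁·m₂ = 210
Let M₁ = M/m₁ = 14, M₂ = M/m₂ = 15
Find y₁ ≡ M₁⁻¹ (mod m₁): 14⁻¹ ≡ 14 (mod 15)
Find y₂ ≡ M₂⁻¹ (mod m₂): 15⁻¹ ≡ 1 (mod 14)
x = a₁·M₁·y₁ + a₂·M₂·y₂ = 14·14·14 + 11·15·1 = 2909
Reduce mod 210: x ≡ 179
Check: 179 mod 15 = 14 ✓, 179 mod 14 = 11 ✓

x ≡ 179 (mod 210)


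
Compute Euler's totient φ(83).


Factor n: 83 = 83
φ(n) = n · ∏(1 - 1/p) over distinct primes p | n
φ(83) = 83 · (1 - 1/83) = 82

φ(83) = 82


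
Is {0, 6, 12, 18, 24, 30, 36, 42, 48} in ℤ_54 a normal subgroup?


H = {0, 6, 12, 18, 24, 30, 36, 42, 48} in ℤ_54
ℤ_54 is abelian; every subgroup of an abelian group is normal

Yes, normal subgroup


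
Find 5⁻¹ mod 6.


Use the extended Euclidean algorithm to write 1 = 5·s + 6·t; then s mod 6 is the inverse.
Euclidean algorithm:
  5 = 0·6 + 5
  6 = 1·5 + 1
  5 = 5·1 + 0
gcd(5,6) = 1
Back-substitution gives: 5·(-1) + 6·(1) = 1
So 5⁻¹ ≡ -1 ≡ 5 (mod 6)
Check: 5 × 5 = 25 ≡ 1 (mod 6) ✓

5⁻¹ ≡ 5 (mod 6)


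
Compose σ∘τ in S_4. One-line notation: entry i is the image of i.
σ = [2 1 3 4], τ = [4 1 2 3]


σ∘τ: apply τ first, then σ
1 →τ 4 →σ 4
2 →τ 1 →σ 2
3 →τ 2 →σ 1
4 →τ 3 →σ 3

σ∘τ = [4 2 1 3]


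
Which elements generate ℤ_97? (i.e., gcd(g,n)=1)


g generates ℤ_n iff gcd(g,n) = 1
Prime factors of 97: 97
Generators are g ∈ {1,...,96} not divisible by any of these primes.
Generators: {1, 2, 3, 4, 5, 6, 7, 8, 9, 10, 11, 12, 13, 14, 15, 16, 17, 18, 19, 20, 21, 22, 23, 24, 25, 26, 27, 28, 29, 30, 31, 32, 33, 34, 35, 36, 37, 38, 39, 40, 41, 42, 43, 44, 45, 46, 47, 48, 49, 50, 51, 52, 53, 54, 55, 56, 57, 58, 59, 60, 61, 62, 63, 64, 65, 66, 67, 68, 69, 70, 71, 72, 73, 74, 75, 76, 77, 78, 79, 80, 81, 82, 83, 84, 85, 86, 87, 88, 89, 90, 91, 92, 93, 94, 95, 96}
Number of generators = φ(97) = 96

Generators of ℤ_97 = {1, 2, 3, 4, 5, 6, 7, 8, 9, 10, 11, 12, 13, 14, 15, 16, 17, 18, 19, 20, 21, 22, 23, 24, 25, 26, 27, 28, 29, 30, 31, 32, 33, 34, 35, 36, 37, 38, 39, 40, 41, 42, 43, 44, 45, 46, 47, 48, 49, 50, 51, 52, 53, 54, 55, 56, 57, 58, 59, 60, 61, 62, 63, 64, 65, 66, 67, 68, 69, 70, 71, 72, 73, 74, 75, 76, 77, 78, 79, 80, 81, 82, 83, 84, 85, 86, 87, 88, 89, 90, 91, 92, 93, 94, 95, 96}


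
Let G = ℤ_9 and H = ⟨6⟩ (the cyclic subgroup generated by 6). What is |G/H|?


|⟨6⟩| = n / gcd(6, 9) = 9 / 3 = 3
H is normal (ℤ_9 is abelian).
|G/H| = |G| / |H| = 9 / 3 = 3

|G/H| = 3


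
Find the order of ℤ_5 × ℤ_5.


|A × B| = |A| · |B|
|ℤ_5 × ℤ_5| = 5 × 5 = 25

|ℤ_5 × ℤ_5| = 25


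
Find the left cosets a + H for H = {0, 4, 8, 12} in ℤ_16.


H = {0, 4, 8, 12}, |H| = 4
Number of cosets = |G|/|H| = 16/4 = 4
0 + H = {0, 4, 8, 12}
1 + H = {1, 5, 9, 13}
2 + H = {2, 6, 10, 14}
3 + H = {3, 7, 11, 15}

Cosets: 0+H={0,4,8,12}; 1+H={1,5,9,13}; 2+H={2,6,10,14}; 3+H={3,7,11,15}


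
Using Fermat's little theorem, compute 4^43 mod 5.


Fermat's little theorem: if p is prime and gcd(a,p)=1, then a^(p-1) ≡ 1 (mod p)
p = 5 is prime, gcd(4,5) = 1
Reduce exponent: 43 mod 4 = 3
So 4^43 ≡ 4^3 (mod 5)
4^3 mod 5 = 4

4^43 ≡ 4 (mod 5)


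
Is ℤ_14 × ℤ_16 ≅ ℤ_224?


Comparing ℤ_14 × ℤ_16 and ℤ_224:
gcd(14,16) = 2 ≠ 1. Max element order in ℤ_14×ℤ_16 is lcm(14,16) = 112 < 224, so it has no element of order 224

No, ℤ_14 × ℤ_16 ≇ ℤ_224


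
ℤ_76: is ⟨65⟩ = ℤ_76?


g generates ℤ_n iff gcd(g, n) = 1
gcd(65, 76) = 1
Since gcd = 1, 65 is a generator.

Yes, 65 generates ℤ_76


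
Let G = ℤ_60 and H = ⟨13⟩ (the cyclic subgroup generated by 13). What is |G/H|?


|⟨13⟩| = n / gcd(13, 60) = 60 / 1 = 60
H is normal (ℤ_60 is abelian).
|G/H| = |G| / |H| = 60 / 60 = 1

|G/H| = 1


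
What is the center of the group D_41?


Z(G) = {g ∈ G | gx = xg for all x ∈ G}
For odd n, Z(D_n) = {e}: no nontrivial rotation commutes with all reflections

Z(D_41) = {e}


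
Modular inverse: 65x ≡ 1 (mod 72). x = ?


Use the extended Euclidean algorithm to write 1 = 65·s + 72·t; then s mod 72 is the inverse.
Euclidean algorithm:
  65 = 0·72 + 65
  72 = 1·65 + 7
  65 = 9·7 + 2
  7 = 3·2 + 1
  2 = 2·1 + 0
gcd(65,72) = 1
Back-substitution gives: 65·(-31) + 72·(28) = 1
So 65⁻¹ ≡ -31 ≡ 41 (mod 72)
Check: 65 × 41 = 2665 ≡ 1 (mod 72) ✓

65⁻¹ ≡ 41 (mod 72)


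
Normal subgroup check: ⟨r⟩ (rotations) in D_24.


H = ⟨r⟩ (rotations) in D_24
The rotation subgroup ⟨r⟩ has index 2 in D_24, so it is normal

Yes, normal subgroup


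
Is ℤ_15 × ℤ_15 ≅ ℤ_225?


Comparing ℤ_15 × ℤ_15 and ℤ_225:
gcd(15,15) = 15 ≠ 1. Max element order in ℤ_15×ℤ_15 is lcm(15,15) = 15 < 225, so it has no element of order 225

No, ℤ_15 × ℤ_15 ≇ ℤ_225


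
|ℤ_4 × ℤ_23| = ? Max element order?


|ℤ_4 × ℤ_23| = 4 × 23 = 92
Max element order = lcm(4,23) = 92
Cyclic? Yes (gcd=1)

|ℤ_4×ℤ_23| = 92, max element order = 92


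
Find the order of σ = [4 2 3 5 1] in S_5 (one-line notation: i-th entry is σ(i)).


Cycle decomposition: (1 4 5)
Cycle lengths: 3
Order = lcm(3) = 3

ord(σ) = 3


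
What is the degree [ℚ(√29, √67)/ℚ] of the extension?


[ℚ(√29,√67):ℚ] = [ℚ(√29,√67):ℚ(√29)]·[ℚ(√29):ℚ] = 2·2 = 4

[ℚ(√29, √67)/ℚ] = 4


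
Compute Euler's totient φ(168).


Factor n: 168 = 2^3 × 3 × 7
φ(n) = n · ∏(1 - 1/p) over distinct primes p | n
φ(168) = 168 · (1 - 1/2) · (1 - 1/3) · (1 - 1/7) = 48

φ(168) = 48


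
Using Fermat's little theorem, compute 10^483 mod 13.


Fermat's little theorem: if p is prime and gcd(a,p)=1, then a^(p-1) ≡ 1 (mod p)
p = 13 is prime, gcd(10,13) = 1
Reduce exponent: 483 mod 12 = 3
So 10^483 ≡ 10^3 (mod 13)
10^3 mod 13 = 12

10^483 ≡ 12 (mod 13)


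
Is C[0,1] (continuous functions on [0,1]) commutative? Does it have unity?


pointwise +,× is commutative with unity (constant 1); but bump functions with disjoint support multiply to 0 — zero divisors, so not an integral domain
Commutative: Yes
Integral domain: No
Has unity: Yes

C[0,1] (continuous functions on [0,1]): Commutative=Yes, Unity=Yes


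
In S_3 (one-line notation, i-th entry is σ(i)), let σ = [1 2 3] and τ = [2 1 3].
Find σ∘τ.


σ∘τ: apply τ first, then σ
1 →τ 2 →σ 2
2 →τ 1 →σ 1
3 →τ 3 →σ 3

σ∘τ = [2 1 3]


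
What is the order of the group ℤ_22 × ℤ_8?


|A × B| = |A| · |B|
|ℤ_22 × ℤ_8| = 22 × 8 = 176

|ℤ_22 × ℤ_8| = 176


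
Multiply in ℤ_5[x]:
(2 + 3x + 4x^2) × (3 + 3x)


Expand and collect like terms; reduce coefficients mod 5:
x^0: 2·3 = 6 ≡ 1 (mod 5)
x^1: 2·3 + 3·3 = 15 ≡ 0 (mod 5)
x^2: 3·3 + 4·3 = 21 ≡ 1 (mod 5)
x^3: 4·3 = 12 ≡ 2 (mod 5)
Result: 1 + x^2 + 2x^3

f · g = 1 + x^2 + 2x^3


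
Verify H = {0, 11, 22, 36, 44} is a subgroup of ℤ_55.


Subgroup test for H = {0, 11, 22, 36, 44} in (ℤ_55, +):
(1) 0 ∈ H? Yes
(2) Closure: for all a,b ∈ H, (a+b) mod 55 ∈ H? No  [counterexample: 11 + 22 = 33 ∉ H]
(3) Inverses: for all a ∈ H, -a mod 55 ∈ H? No

No, H is not a subgroup of ℤ_55


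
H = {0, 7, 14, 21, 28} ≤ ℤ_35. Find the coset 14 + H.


14 + H = {14 + h (mod 35) : h ∈ H}
14+0=14, 14+7=21, 14+14=28, 14+21=0, 14+28=7
14 + H = {0, 7, 14, 21, 28} = 0 + H

14 + H = {0, 7, 14, 21, 28}


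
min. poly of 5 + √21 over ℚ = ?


Let α = 5 + √21. Then α - 5 = √21, so (α - 5)² = 21, giving α² - 10α + 4 = 0. Degree 2 and α ∉ ℚ, so this is the minimal polynomial.

Minimal polynomial: x² - 10x + 4


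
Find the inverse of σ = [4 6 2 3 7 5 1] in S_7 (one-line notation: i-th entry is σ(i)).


To find σ⁻¹, swap domain and range:
σ(1) = 4 → σ⁻¹(4) = 1
σ(2) = 6 → σ⁻¹(6) = 2
σ(3) = 2 → σ⁻¹(2) = 3
σ(4) = 3 → σ⁻¹(3) = 4
σ(5) = 7 → σ⁻¹(7) = 5
σ(6) = 5 → σ⁻¹(5) = 6
σ(7) = 1 → σ⁻¹(1) = 7

σ⁻¹ = [7 3 4 1 6 2 5]


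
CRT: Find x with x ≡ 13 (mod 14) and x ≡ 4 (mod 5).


m₁ = 14, m₂ = 5, gcd = 1, so CRT applies. M = m₁·m₂ = 70
Let M₁ = M/m₁ = 5, M₂ = M/m₂ = 14
Find y₁ ≡ M₁⁻¹ (mod m₁): 5⁻¹ ≡ 3 (mod 14)
Find y₂ ≡ M₂⁻¹ (mod m₂): 14⁻¹ ≡ 4 (mod 5)
x = a₁·M₁·y₁ + a₂·M₂·y₂ = 13·5·3 + 4·14·4 = 419
Reduce mod 70: x ≡ 69
Check: 69 mod 14 = 13 ✓, 69 mod 5 = 4 ✓

x ≡ 69 (mod 70)


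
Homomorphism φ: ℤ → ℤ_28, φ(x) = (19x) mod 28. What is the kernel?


Kernel = preimage of identity
ker(φ) = {x ∈ ℤ : 19x ≡ 0 (mod 28)}. gcd(19,28) = 1, so 19x ≡ 0 (mod 28) ⟺ x ≡ 0 (mod 28/1 = 28). Hence ker(φ) = 28ℤ

ker(φ) = 28ℤ


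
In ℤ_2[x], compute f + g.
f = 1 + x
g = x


Add coefficients mod 2:
x^0: 1 + 0 = 1 (mod 2)
x^1: 1 + 1 = 0 (mod 2)
Result: 1

f + g = 1


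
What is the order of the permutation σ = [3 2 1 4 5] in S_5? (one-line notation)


Cycle decomposition: (1 3)
Cycle lengths: 2
Order = lcm(2) = 2

ord(σ) = 2


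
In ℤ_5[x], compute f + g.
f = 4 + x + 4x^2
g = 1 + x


Add coefficients mod 5:
x^0: 4 + 1 = 0 (mod 5)
x^1: 1 + 1 = 2 (mod 5)
x^2: 4 + 0 = 4 (mod 5)
Result: 2x + 4x^2

f + g = 2x + 4x^2


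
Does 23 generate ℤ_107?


g generates ℤ_n iff gcd(g, n) = 1
gcd(23, 107) = 1
Since gcd = 1, 23 is a generator.

Yes, 23 generates ℤ_107


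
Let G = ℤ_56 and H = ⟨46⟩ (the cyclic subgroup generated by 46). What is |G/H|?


|⟨46⟩| = n / gcd(46, 56) = 56 / 2 = 28
H is normal (ℤ_56 is abelian).
|G/H| = |G| / |H| = 56 / 28 = 2

|G/H| = 2


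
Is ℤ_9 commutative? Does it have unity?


ℤ_9 is a commutative ring with unity 1; 9 = 3×3 is composite, so 3·3 ≡ 0 gives zero divisors (not an integral domain)
Commutative: Yes
Integral domain: No
Has unity: Yes

ℤ_9: Commutative=Yes, Unity=Yes


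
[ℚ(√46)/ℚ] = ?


√46 has minimal polynomial x² - 46 (irreducible over ℚ since 46 is squarefree)

[ℚ(√46)/ℚ] = 2


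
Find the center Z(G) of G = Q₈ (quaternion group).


Z(G) = {g ∈ G | gx = xg for all x ∈ G}
In Q₈ = {±1, ±i, ±j, ±k}, only ±1 commute with every element

Z(Q₈ (quaternion group)) = {1, -1}


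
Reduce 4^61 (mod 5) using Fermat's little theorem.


Fermat's little theorem: if p is prime and gcd(a,p)=1, then a^(p-1) ≡ 1 (mod p)
p = 5 is prime, gcd(4,5) = 1
Reduce exponent: 61 mod 4 = 1
So 4^61 ≡ 4^1 (mod 5)
4^1 mod 5 = 4

4^61 ≡ 4 (mod 5)


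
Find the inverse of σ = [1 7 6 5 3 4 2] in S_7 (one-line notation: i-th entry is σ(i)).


To find σ⁻¹, swap domain and range:
σ(1) = 1 → σ⁻¹(1) = 1
σ(2) = 7 → σ⁻¹(7) = 2
σ(3) = 6 → σ⁻¹(6) = 3
σ(4) = 5 → σ⁻¹(5) = 4
σ(5) = 3 → σ⁻¹(3) = 5
σ(6) = 4 → σ⁻¹(4) = 6
σ(7) = 2 → σ⁻¹(2) = 7

σ⁻¹ = [1 7 5 6 4 3 2]


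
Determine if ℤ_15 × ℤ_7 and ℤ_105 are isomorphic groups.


Comparing ℤ_15 × ℤ_7 and ℤ_105:
gcd(15,7) = 1, so ℤ_15 × ℤ_7 ≅ ℤ_105 (CRT)

Yes, ℤ_15 × ℤ_7 ≅ ℤ_105


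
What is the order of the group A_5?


|A_n| = n!/2 (even permutations)
|A_5| = 5!/2 = 120/2 = 60

|A_5| = 60


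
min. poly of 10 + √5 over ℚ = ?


Let α = 10 + √5. Then α - 10 = √5, so (α - 10)² = 5, giving α² - 20α + 95 = 0. Degree 2 and α ∉ ℚ, so this is the minimal polynomial.

Minimal polynomial: x² - 20x + 95


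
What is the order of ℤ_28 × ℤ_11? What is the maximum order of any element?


|ℤ_28 × ℤ_11| = 28 × 11 = 308
Max element order = lcm(28,11) = 308
Cyclic? Yes (gcd=1)

|ℤ_28×ℤ_11| = 308, max element order = 308


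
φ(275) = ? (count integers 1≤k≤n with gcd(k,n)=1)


Factor n: 275 = 5^2 × 11
φ(n) = n · ∏(1 - 1/p) over distinct primes p | n
φ(275) = 275 · (1 - 1/5) · (1 - 1/11) = 200

φ(275) = 200


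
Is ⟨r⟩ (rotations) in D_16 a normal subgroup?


H = ⟨r⟩ (rotations) in D_16
The rotation subgroup ⟨r⟩ has index 2 in D_16, so it is normal

Yes, normal subgroup


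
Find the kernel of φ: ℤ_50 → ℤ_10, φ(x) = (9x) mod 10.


Kernel = preimage of identity
ker(φ) = {x ∈ ℤ_50 : 9x ≡ 0 (mod 10)}. Since 10 | 50, φ is well-defined. The kernel is the cyclic subgroup ⟨10⟩ of ℤ_50 (order 5), i.e. {0, 10, 20, 30, 40}

ker(φ) = {0, 10, 20, 30, 40}


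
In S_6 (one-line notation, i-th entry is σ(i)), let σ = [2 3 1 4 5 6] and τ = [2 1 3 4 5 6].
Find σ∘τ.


σ∘τ: apply τ first, then σ
1 →τ 2 →σ 3
2 →τ 1 →σ 2
3 →τ 3 →σ 1
4 →τ 4 →σ 4
5 →τ 5 →σ 5
6 →τ 6 →σ 6

σ∘τ = [3 2 1 4 5 6]


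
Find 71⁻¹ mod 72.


Use the extended Euclidean algorithm to write 1 = 71·s + 72·t; then s mod 72 is the inverse.
Euclidean algorithm:
  71 = 0·72 + 71
  72 = 1·71 + 1
  71 = 71·1 + 0
gcd(71,72) = 1
Back-substitution gives: 71·(-1) + 72·(1) = 1
So 71⁻¹ ≡ -1 ≡ 71 (mod 72)
Check: 71 × 71 = 5041 ≡ 1 (mod 72) ✓

71⁻¹ ≡ 71 (mod 72)


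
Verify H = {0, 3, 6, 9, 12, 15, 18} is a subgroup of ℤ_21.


Subgroup test for H = {0, 3, 6, 9, 12, 15, 18} in (ℤ_21, +):
(1) 0 ∈ H? Yes
(2) Closure: for all a,b ∈ H, (a+b) mod 21 ∈ H? Yes
(3) Inverses: for all a ∈ H, -a mod 21 ∈ H? Yes

Yes, H is a subgroup of ℤ_21


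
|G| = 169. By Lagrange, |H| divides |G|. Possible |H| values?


Lagrange's theorem: |H| divides |G|
|G| = 169
Divisors of 169: 1, 13, 169

Possible subgroup orders: {1, 13, 169}


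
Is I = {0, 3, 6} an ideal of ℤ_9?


Check ideal conditions for I = {0, 3, 6} in ℤ_9:
(1) I is an additive subgroup? Yes
(2) For r ∈ ℤ_9 and a ∈ I: r·a ∈ I? Yes

Yes, I is an ideal of ℤ_9


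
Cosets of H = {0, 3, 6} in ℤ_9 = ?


H = {0, 3, 6}, |H| = 3
Number of cosets = |G|/|H| = 9/3 = 3
0 + H = {0, 3, 6}
1 + H = {1, 4, 7}
2 + H = {2, 5, 8}

Cosets: 0+H={0,3,6}; 1+H={1,4,7}; 2+H={2,5,8}


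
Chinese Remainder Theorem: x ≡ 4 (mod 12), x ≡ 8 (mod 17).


m₁ = 12, m₂ = 17, gcd = 1, so CRT applies. M = m₁·m₂ = 204
Let M₁ = M/m₁ = 17, M₂ = M/m₂ = 12
Find y₁ ≡ M₁⁻¹ (mod m₁): 17⁻¹ ≡ 5 (mod 12)
Find y₂ ≡ M₂⁻¹ (mod m₂): 12⁻¹ ≡ 10 (mod 17)
x = a₁·M₁·y₁ + a₂·M₂·y₂ = 4·17·5 + 8·12·10 = 1300
Reduce mod 204: x ≡ 76
Check: 76 mod 12 = 4 ✓, 76 mod 17 = 8 ✓

x ≡ 76 (mod 204)


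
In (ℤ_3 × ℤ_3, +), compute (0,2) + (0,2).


Operation: componentwise addition mod (3, 3)
(0,2) + (0,2) = ((a₁+b₁) mod 3, (a₂+b₂) mod 3) with a = (0,2), b = (0,2)

(0,2) + (0,2) = (0,1)


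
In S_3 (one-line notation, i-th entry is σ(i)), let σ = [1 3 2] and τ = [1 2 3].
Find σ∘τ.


σ∘τ: apply τ first, then σ
1 →τ 1 →σ 1
2 →τ 2 →σ 3
3 →τ 3 →σ 2

σ∘τ = [1 3 2]


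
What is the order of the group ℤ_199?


ℤ_n has n elements.

|ℤ_199| = 199


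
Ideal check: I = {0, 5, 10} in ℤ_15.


Check ideal conditions for I = {0, 5, 10} in ℤ_15:
(1) I is an additive subgroup? Yes
(2) For r ∈ ℤ_15 and a ∈ I: r·a ∈ I? Yes

Yes, I is an ideal of ℤ_15


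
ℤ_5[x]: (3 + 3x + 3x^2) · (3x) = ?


Expand and collect like terms; reduce coefficients mod 5:
x^0: 3·0 = 0 ≡ 0 (mod 5)
x^1: 3·3 + 3·0 = 9 ≡ 4 (mod 5)
x^2: 3·3 + 3·0 = 9 ≡ 4 (mod 5)
x^3: 3·3 = 9 ≡ 4 (mod 5)
Result: 4x + 4x^2 + 4x^3

f · g = 4x + 4x^2 + 4x^3


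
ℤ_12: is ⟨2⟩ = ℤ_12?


g generates ℤ_n iff gcd(g, n) = 1
gcd(2, 12) = 2
Since gcd = 2 ≠ 1, ⟨2⟩ has order 6 < 12, so 2 is not a generator.

No, 2 does not generate ℤ_12


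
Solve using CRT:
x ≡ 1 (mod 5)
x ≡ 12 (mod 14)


m₁ = 5, m₂ = 14, gcd = 1, so CRT applies. M = m₁·m₂ = 70
Let M₁ = M/m₁ = 14, M₂ = M/m₂ = 5
Find y₁ ≡ M₁⁻¹ (mod m₁): 14⁻¹ ≡ 4 (mod 5)
Find y₂ ≡ M₂⁻¹ (mod m₂): 5⁻¹ ≡ 3 (mod 14)
x = a₁·M₁·y₁ + a₂·M₂·y₂ = 1·14·4 + 12·5·3 = 236
Reduce mod 70: x ≡ 26
Check: 26 mod 5 = 1 ✓, 26 mod 14 = 12 ✓

x ≡ 26 (mod 70)


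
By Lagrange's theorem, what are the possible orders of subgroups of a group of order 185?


Lagrange's theorem: |H| divides |G|
|G| = 185
Divisors of 185: 1, 5, 37, 185

Possible subgroup orders: {1, 5, 37, 185}


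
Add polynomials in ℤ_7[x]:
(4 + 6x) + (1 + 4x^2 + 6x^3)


Add coefficients mod 7:
x^0: 4 + 1 = 5 (mod 7)
x^1: 6 + 0 = 6 (mod 7)
x^2: 0 + 4 = 4 (mod 7)
x^3: 0 + 6 = 6 (mod 7)
Result: 5 + 6x + 4x^2 + 6x^3

f + g = 5 + 6x + 4x^2 + 6x^3


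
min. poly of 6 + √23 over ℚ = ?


Let α = 6 + √23. Then α - 6 = √23, so (α - 6)² = 23, giving α² - 12α + 13 = 0. Degree 2 and α ∉ ℚ, so this is the minimal polynomial.

Minimal polynomial: x² - 12x + 13


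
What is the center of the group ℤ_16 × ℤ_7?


Z(G) = {g ∈ G | gx = xg for all x ∈ G}
Direct product of abelian groups is abelian, so Z(G) = G

Z(ℤ_16 × ℤ_7) = ℤ_16 × ℤ_7


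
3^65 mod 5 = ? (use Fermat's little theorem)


Fermat's little theorem: if p is prime and gcd(a,p)=1, then a^(p-1) ≡ 1 (mod p)
p = 5 is prime, gcd(3,5) = 1
Reduce exponent: 65 mod 4 = 1
So 3^65 ≡ 3^1 (mod 5)
3^1 mod 5 = 3

3^65 ≡ 3 (mod 5)


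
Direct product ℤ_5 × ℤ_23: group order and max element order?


|ℤ_5 × ℤ_23| = 5 × 23 = 115
Max element order = lcm(5,23) = 115
Cyclic? Yes (gcd=1)

|ℤ_5×ℤ_23| = 115, max element order = 115


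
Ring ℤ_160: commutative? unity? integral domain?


ℤ_160 is a commutative ring with unity 1; 160 = 2×80 is composite, so 2·80 ≡ 0 gives zero divisors (not an integral domain)
Commutative: Yes
Integral domain: No
Has unity: Yes

ℤ_160: Commutative=Yes, Unity=Yes


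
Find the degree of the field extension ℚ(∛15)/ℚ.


∛15 has minimal polynomial x³ - 15 (irreducible over ℚ since 15 is not a perfect cube)

[ℚ(∛15)/ℚ] = 3


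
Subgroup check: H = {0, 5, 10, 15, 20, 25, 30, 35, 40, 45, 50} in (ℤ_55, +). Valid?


Subgroup test for H = {0, 5, 10, 15, 20, 25, 30, 35, 40, 45, 50} in (ℤ_55, +):
(1) 0 ∈ H? Yes
(2) Closure: for all a,b ∈ H, (a+b) mod 55 ∈ H? Yes
(3) Inverses: for all a ∈ H, -a mod 55 ∈ H? Yes

Yes, H is a subgroup of ℤ_55


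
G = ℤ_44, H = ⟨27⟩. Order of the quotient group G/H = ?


|⟨27⟩| = n / gcd(27, 44) = 44 / 1 = 44
H is normal (ℤ_44 is abelian).
|G/H| = |G| / |H| = 44 / 44 = 1

|G/H| = 1


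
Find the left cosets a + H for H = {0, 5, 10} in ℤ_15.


H = {0, 5, 10}, |H| = 3
Number of cosets = |G|/|H| = 15/3 = 5
0 + H = {0, 5, 10}
1 + H = {1, 6, 11}
2 + H = {2, 7, 12}
3 + H = {3, 8, 13}
4 + H = {4, 9, 14}

Cosets: 0+H={0,5,10}; 1+H={1,6,11}; 2+H={2,7,12}; 3+H={3,8,13}; 4+H={4,9,14}


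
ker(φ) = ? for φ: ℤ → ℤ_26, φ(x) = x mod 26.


Kernel = preimage of identity
ker(φ) = {x ∈ ℤ : x ≡ 0 (mod 26)} = 26ℤ = {0, ±26, ±52, ...}

ker(φ) = 26ℤ


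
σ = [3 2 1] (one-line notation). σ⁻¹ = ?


To find σ⁻¹, swap domain and range:
σ(1) = 3 → σ⁻¹(3) = 1
σ(2) = 2 → σ⁻¹(2) = 2
σ(3) = 1 → σ⁻¹(1) = 3

σ⁻¹ = [3 2 1]


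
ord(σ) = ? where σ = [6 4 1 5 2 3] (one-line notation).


Cycle decomposition: (1 6 3) (2 4 5)
Cycle lengths: 3, 3
Order = lcm(3, 3) = 3

ord(σ) = 3


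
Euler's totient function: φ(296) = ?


Factor n: 296 = 2^3 × 37
φ(n) = n · ∏(1 - 1/p) over distinct primes p | n
φ(296) = 296 · (1 - 1/2) · (1 - 1/37) = 144

φ(296) = 144


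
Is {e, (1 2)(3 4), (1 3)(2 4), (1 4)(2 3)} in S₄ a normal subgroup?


H = {e, (1 2)(3 4), (1 3)(2 4), (1 4)(2 3)} in S₄
This is the Klein four-group V₄; it is normal in S₄ (it is a union of conjugacy classes)

Yes, normal subgroup


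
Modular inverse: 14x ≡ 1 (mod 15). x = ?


Use the extended Euclidean algorithm to write 1 = 14·s + 15·t; then s mod 15 is the inverse.
Euclidean algorithm:
  14 = 0·15 + 14
  15 = 1·14 + 1
  14 = 14·1 + 0
gcd(14,15) = 1
Back-substitution gives: 14·(-1) + 15·(1) = 1
So 14⁻¹ ≡ -1 ≡ 14 (mod 15)
Check: 14 × 14 = 196 ≡ 1 (mod 15) ✓

14⁻¹ ≡ 14 (mod 15)


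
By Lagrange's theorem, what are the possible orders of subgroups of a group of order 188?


Lagrange's theorem: |H| divides |G|
|G| = 188
Divisors of 188: 1, 2, 4, 47, 94, 188

Possible subgroup orders: {1, 2, 4, 47, 94, 188}


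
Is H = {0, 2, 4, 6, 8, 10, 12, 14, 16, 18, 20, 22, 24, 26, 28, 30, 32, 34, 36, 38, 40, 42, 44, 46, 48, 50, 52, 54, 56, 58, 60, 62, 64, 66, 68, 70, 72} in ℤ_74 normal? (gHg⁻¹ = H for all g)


H = {0, 2, 4, 6, 8, 10, 12, 14, 16, 18, 20, 22, 24, 26, 28, 30, 32, 34, 36, 38, 40, 42, 44, 46, 48, 50, 52, 54, 56, 58, 60, 62, 64, 66, 68, 70, 72} in ℤ_74
ℤ_74 is abelian; every subgroup of an abelian group is normal

Yes, normal subgroup


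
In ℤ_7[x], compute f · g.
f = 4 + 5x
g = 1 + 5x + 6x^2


Expand and collect like terms; reduce coefficients mod 7:
x^0: 4·1 = 4 ≡ 4 (mod 7)
x^1: 4·5 + 5·1 = 25 ≡ 4 (mod 7)
x^2: 4·6 + 5·5 = 49 ≡ 0 (mod 7)
x^3: 5·6 = 30 ≡ 2 (mod 7)
Result: 4 + 4x + 2x^3

f · g = 4 + 4x + 2x^3


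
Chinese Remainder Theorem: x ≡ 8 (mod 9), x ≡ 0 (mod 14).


m₁ = 9, m₂ = 14, gcd = 1, so CRT applies. M = m₁·m₂ = 126
Let M₁ = M/m₁ = 14, M₂ = M/m₂ = 9
Find y₁ ≡ M₁⁻¹ (mod m₁): 14⁻¹ ≡ 2 (mod 9)
Find y₂ ≡ M₂⁻¹ (mod m₂): 9⁻¹ ≡ 11 (mod 14)
x = a₁·M₁·y₁ + a₂·M₂·y₂ = 8·14·2 + 0·9·11 = 224
Reduce mod 126: x ≡ 98
Check: 98 mod 9 = 8 ✓, 98 mod 14 = 0 ✓

x ≡ 98 (mod 126)


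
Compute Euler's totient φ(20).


φ(n) = count of k ∈ {1,...,n} with gcd(k,n)=1
Coprimes to 20: {1, 3, 7, 9, 11, 13, 17, 19}
Count: 8

φ(20) = 8


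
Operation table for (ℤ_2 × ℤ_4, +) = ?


Elements: {(0,0), (0,1), (0,2), (0,3), (1,0), (1,1), (1,2), (1,3)}
Operation: componentwise addition mod (2, 4)
Entry (a, b) = ((a₁+b₁) mod 2, (a₂+b₂) mod 4)

Cayley table:
      | (0,0) | (0,1) | (0,2) | (0,3) | (1,0) | (1,1) | (1,2) | (1,3)
(0,0) | (0,0) | (0,1) | (0,2) | (0,3) | (1,0) | (1,1) | (1,2) | (1,3)
(0,1) | (0,1) | (0,2) | (0,3) | (0,0) | (1,1) | (1,2) | (1,3) | (1,0)
(0,2) | (0,2) | (0,3) | (0,0) | (0,1) | (1,2) | (1,3) | (1,0) | (1,1)
(0,3) | (0,3) | (0,0) | (0,1) | (0,2) | (1,3) | (1,0) | (1,1) | (1,2)
(1,0) | (1,0) | (1,1) | (1,2) | (1,3) | (0,0) | (0,1) | (0,2) | (0,3)
(1,1) | (1,1) | (1,2) | (1,3) | (1,0) | (0,1) | (0,2) | (0,3) | (0,0)
(1,2) | (1,2) | (1,3) | (1,0) | (1,1) | (0,2) | (0,3) | (0,0) | (0,1)
(1,3) | (1,3) | (1,0) | (1,1) | (1,2) | (0,3) | (0,0) | (0,1) | (0,2)


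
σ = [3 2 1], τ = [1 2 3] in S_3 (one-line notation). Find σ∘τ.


σ∘τ: apply τ first, then σ
1 →τ 1 →σ 3
2 →τ 2 →σ 2
3 →τ 3 →σ 1

σ∘τ = [3 2 1]


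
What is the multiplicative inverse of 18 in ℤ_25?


Use the extended Euclidean algorithm to write 1 = 18·s + 25·t; then s mod 25 is the inverse.
Euclidean algorithm:
  18 = 0·25 + 18
  25 = 1·18 + 7
  18 = 2·7 + 4
  7 = 1·4 + 3
  4 = 1·3 + 1
  3 = 3·1 + 0
gcd(18,25) = 1
Back-substitution gives: 18·(7) + 25·(-5) = 1
So 18⁻¹ ≡ 7 ≡ 7 (mod 25)
Check: 18 × 7 = 126 ≡ 1 (mod 25) ✓

18⁻¹ ≡ 7 (mod 25)


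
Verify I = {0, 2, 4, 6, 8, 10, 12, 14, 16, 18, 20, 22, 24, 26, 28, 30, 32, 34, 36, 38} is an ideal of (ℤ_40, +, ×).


Check ideal conditions for I = {0, 2, 4, 6, 8, 10, 12, 14, 16, 18, 20, 22, 24, 26, 28, 30, 32, 34, 36, 38} in ℤ_40:
(1) I is an additive subgroup? Yes
(2) For r ∈ ℤ_40 and a ∈ I: r·a ∈ I? Yes

Yes, I is an ideal of ℤ_40


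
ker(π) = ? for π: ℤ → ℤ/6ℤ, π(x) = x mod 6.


Kernel = preimage of identity
ker(π) = multiples of 6 = 6ℤ

ker(π) = 6ℤ


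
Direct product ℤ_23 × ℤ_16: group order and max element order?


|ℤ_23 × ℤ_16| = 23 × 16 = 368
Max element order = lcm(23,16) = 368
Cyclic? Yes (gcd=1)

|ℤ_23×ℤ_16| = 368, max element order = 368


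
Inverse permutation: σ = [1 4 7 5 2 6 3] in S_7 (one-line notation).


To find σ⁻¹, swap domain and range:
σ(1) = 1 → σ⁻¹(1) = 1
σ(2) = 4 → σ⁻¹(4) = 2
σ(3) = 7 → σ⁻¹(7) = 3
σ(4) = 5 → σ⁻¹(5) = 4
σ(5) = 2 → σ⁻¹(2) = 5
σ(6) = 6 → σ⁻¹(6) = 6
σ(7) = 3 → σ⁻¹(3) = 7

σ⁻¹ = [1 5 7 2 4 6 3]


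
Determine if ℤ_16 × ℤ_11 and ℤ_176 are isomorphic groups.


Comparing ℤ_16 × ℤ_11 and ℤ_176:
gcd(16,11) = 1, so ℤ_16 × ℤ_11 ≅ ℤ_176 (CRT)

Yes, ℤ_16 × ℤ_11 ≅ ℤ_176


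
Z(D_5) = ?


Z(G) = {g ∈ G | gx = xg for all x ∈ G}
For odd n, Z(D_n) = {e}: no nontrivial rotation commutes with all reflections

Z(D_5) = {e}


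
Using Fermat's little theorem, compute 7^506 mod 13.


Fermat's little theorem: if p is prime and gcd(a,p)=1, then a^(p-1) ≡ 1 (mod p)
p = 13 is prime, gcd(7,13) = 1
Reduce exponent: 506 mod 12 = 2
So 7^506 ≡ 7^2 (mod 13)
7^2 mod 13 = 10

7^506 ≡ 10 (mod 13)


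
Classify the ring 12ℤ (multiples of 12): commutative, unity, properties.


12ℤ is a commutative ring under +,× but has no multiplicative identity (1 ∉ 12ℤ); it has no zero divisors, but without unity it is not an integral domain
Commutative: Yes
Integral domain: No
Has unity: No

12ℤ (multiples of 12): Commutative=Yes, Unity=No


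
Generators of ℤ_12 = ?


g generates ℤ_n iff gcd(g,n) = 1
Checking each g ∈ {1,...,11}:
gcd(1,12) = 1
gcd(2,12) = 2
gcd(3,12) = 3
gcd(4,12) = 4
gcd(5,12) = 1
gcd(6,12) = 6
gcd(7,12) = 1
gcd(8,12) = 4
gcd(9,12) = 3
gcd(10,12) = 2
gcd(11,12) = 1
Generators: {1, 5, 7, 11}
Number of generators = φ(12) = 4

Generators of ℤ_12 = {1, 5, 7, 11}


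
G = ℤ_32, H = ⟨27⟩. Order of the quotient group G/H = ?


|⟨27⟩| = n / gcd(27, 32) = 32 / 1 = 32
H is normal (ℤ_32 is abelian).
|G/H| = |G| / |H| = 32 / 32 = 1

|G/H| = 1


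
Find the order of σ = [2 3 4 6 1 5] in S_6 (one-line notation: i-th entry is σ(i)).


Cycle decomposition: (1 2 3 4 6 5)
Cycle lengths: 6
Order = lcm(6) = 6

ord(σ) = 6


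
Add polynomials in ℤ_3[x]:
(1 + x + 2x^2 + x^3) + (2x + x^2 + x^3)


Add coefficients mod 3:
x^0: 1 + 0 = 1 (mod 3)
x^1: 1 + 2 = 0 (mod 3)
x^2: 2 + 1 = 0 (mod 3)
x^3: 1 + 1 = 2 (mod 3)
Result: 1 + 2x^3

f + g = 1 + 2x^3


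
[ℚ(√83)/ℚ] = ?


√83 has minimal polynomial x² - 83 (irreducible over ℚ since 83 is squarefree)

[ℚ(√83)/ℚ] = 2


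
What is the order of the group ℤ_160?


ℤ_n has n elements.

|ℤ_160| = 160


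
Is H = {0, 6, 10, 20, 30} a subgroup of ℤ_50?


Subgroup test for H = {0, 6, 10, 20, 30} in (ℤ_50, +):
(1) 0 ∈ H? Yes
(2) Closure: for all a,b ∈ H, (a+b) mod 50 ∈ H? No  [counterexample: 6 + 6 = 12 ∉ H]
(3) Inverses: for all a ∈ H, -a mod 50 ∈ H? No

No, H is not a subgroup of ℤ_50


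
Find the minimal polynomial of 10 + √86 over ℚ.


Let α = 10 + √86. Then α - 10 = √86, so (α - 10)² = 86, giving α² - 20α + 14 = 0. Degree 2 and α ∉ ℚ, so this is the minimal polynomial.

Minimal polynomial: x² - 20x + 14


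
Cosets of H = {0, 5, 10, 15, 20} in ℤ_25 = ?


H = {0, 5, 10, 15, 20}, |H| = 5
Number of cosets = |G|/|H| = 25/5 = 5
0 + H = {0, 5, 10, 15, 20}
1 + H = {1, 6, 11, 16, 21}
2 + H = {2, 7, 12, 17, 22}
3 + H = {3, 8, 13, 18, 23}
4 + H = {4, 9, 14, 19, 24}

Cosets: 0+H={0,5,10,15,20}; 1+H={1,6,11,16,21}; 2+H={2,7,12,17,22}; 3+H={3,8,13,18,23}; 4+H={4,9,14,19,24}


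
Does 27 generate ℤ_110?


g generates ℤ_n iff gcd(g, n) = 1
gcd(27, 110) = 1
Since gcd = 1, 27 is a generator.

Yes, 27 generates ℤ_110


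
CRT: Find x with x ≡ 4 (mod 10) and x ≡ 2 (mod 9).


m₁ = 10, m₂ = 9, gcd = 1, so CRT applies. M = m₁·m₂ = 90
Let M₁ = M/m₁ = 9, M₂ = M/m₂ = 10
Find y₁ ≡ M₁⁻¹ (mod m₁): 9⁻¹ ≡ 9 (mod 10)
Find y₂ ≡ M₂⁻¹ (mod m₂): 10⁻¹ ≡ 1 (mod 9)
x = a₁·M₁·y₁ + a₂·M₂·y₂ = 4·9·9 + 2·10·1 = 344
Reduce mod 90: x ≡ 74
Check: 74 mod 10 = 4 ✓, 74 mod 9 = 2 ✓

x ≡ 74 (mod 90)


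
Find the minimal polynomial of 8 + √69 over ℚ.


Let α = 8 + √69. Then α - 8 = √69, so (α - 8)² = 69, giving α² - 16α - 5 = 0. Degree 2 and α ∉ ℚ, so this is the minimal polynomial.

Minimal polynomial: x² - 16x - 5


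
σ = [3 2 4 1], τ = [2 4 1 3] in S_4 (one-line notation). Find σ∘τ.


σ∘τ: apply τ first, then σ
1 →τ 2 →σ 2
2 →τ 4 →σ 1
3 →τ 1 →σ 3
4 →τ 3 →σ 4

σ∘τ = [2 1 3 4]


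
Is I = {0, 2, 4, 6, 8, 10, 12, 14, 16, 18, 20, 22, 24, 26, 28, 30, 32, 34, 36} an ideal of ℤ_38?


Check ideal conditions for I = {0, 2, 4, 6, 8, 10, 12, 14, 16, 18, 20, 22, 24, 26, 28, 30, 32, 34, 36} in ℤ_38:
(1) I is an additive subgroup? Yes
(2) For r ∈ ℤ_38 and a ∈ I: r·a ∈ I? Yes

Yes, I is an ideal of ℤ_38


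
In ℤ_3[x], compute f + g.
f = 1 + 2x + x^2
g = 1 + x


Add coefficients mod 3:
x^0: 1 + 1 = 2 (mod 3)
x^1: 2 + 1 = 0 (mod 3)
x^2: 1 + 0 = 1 (mod 3)
Result: 2 + x^2

f + g = 2 + x^2


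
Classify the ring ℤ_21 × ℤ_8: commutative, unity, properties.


Direct product ring; commutative with unity (1,1); but (1,0)·(0,1) = (0,0) gives zero divisors, so not an integral domain
Commutative: Yes
Integral domain: No
Has unity: Yes

ℤ_21 × ℤ_8: Commutative=Yes, Unity=Yes


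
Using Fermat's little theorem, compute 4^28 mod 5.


Fermat's little theorem: if p is prime and gcd(a,p)=1, then a^(p-1) ≡ 1 (mod p)
p = 5 is prime, gcd(4,5) = 1
Reduce exponent: 28 mod 4 = 0
So 4^28 ≡ 4^0 (mod 5)
4^0 = 1

4^28 ≡ 1 (mod 5)


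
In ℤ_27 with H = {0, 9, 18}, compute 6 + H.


6 + H = {6 + h (mod 27) : h ∈ H}
6+0=6, 6+9=15, 6+18=24

6 + H = {6, 15, 24}


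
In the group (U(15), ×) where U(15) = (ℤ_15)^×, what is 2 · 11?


Operation: multiplication mod 15
2 · 11 = (a × b) mod 15 with a = 2, b = 11

2 · 11 = 7


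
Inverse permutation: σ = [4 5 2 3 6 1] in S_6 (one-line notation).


To find σ⁻¹, swap domain and range:
σ(1) = 4 → σ⁻¹(4) = 1
σ(2) = 5 → σ⁻¹(5) = 2
σ(3) = 2 → σ⁻¹(2) = 3
σ(4) = 3 → σ⁻¹(3) = 4
σ(5) = 6 → σ⁻¹(6) = 5
σ(6) = 1 → σ⁻¹(1) = 6

σ⁻¹ = [6 3 4 1 2 5]


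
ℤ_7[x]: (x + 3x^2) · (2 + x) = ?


Expand and collect like terms; reduce coefficients mod 7:
x^0: 0·2 = 0 ≡ 0 (mod 7)
x^1: 0·1 + 1·2 = 2 ≡ 2 (mod 7)
x^2: 1·1 + 3·2 = 7 ≡ 0 (mod 7)
x^3: 3·1 = 3 ≡ 3 (mod 7)
Result: 2x + 3x^3

f · g = 2x + 3x^3


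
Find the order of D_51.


|D_n| = 2n (n rotations and n reflections)
|D_51| = 2×51 = 102

|D_51| = 102


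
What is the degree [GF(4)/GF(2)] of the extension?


GF(4) = GF(2^2), so the extension degree is 2

[GF(4)/GF(2)] = 2


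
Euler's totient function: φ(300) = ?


Factor n: 300 = 2^2 × 3 × 5^2
φ(n) = n · ∏(1 - 1/p) over distinct primes p | n
φ(300) = 300 · (1 - 1/2) · (1 - 1/3) · (1 - 1/5) = 80

φ(300) = 80


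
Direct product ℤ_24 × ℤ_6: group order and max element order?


|ℤ_24 × ℤ_6| = 24 × 6 = 144
Max element order = lcm(24,6) = 24
Cyclic? No (gcd=6)

|ℤ_24×ℤ_6| = 144, max element order = 24


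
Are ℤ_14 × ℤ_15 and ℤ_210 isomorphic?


Comparing ℤ_14 × ℤ_15 and ℤ_210:
gcd(14,15) = 1, so ℤ_14 × ℤ_15 ≅ ℤ_210 (CRT)

Yes, ℤ_14 × ℤ_15 ≅ ℤ_210


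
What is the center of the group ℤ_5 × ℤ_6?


Z(G) = {g ∈ G | gx = xg for all x ∈ G}
Direct product of abelian groups is abelian, so Z(G) = G

Z(ℤ_5 × ℤ_6) = ℤ_5 × ℤ_6


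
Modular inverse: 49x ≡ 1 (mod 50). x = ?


Use the extended Euclidean algorithm to write 1 = 49·s + 50·t; then s mod 50 is the inverse.
Euclidean algorithm:
  49 = 0·50 + 49
  50 = 1·49 + 1
  49 = 49·1 + 0
gcd(49,50) = 1
Back-substitution gives: 49·(-1) + 50·(1) = 1
So 49⁻¹ ≡ -1 ≡ 49 (mod 50)
Check: 49 × 49 = 2401 ≡ 1 (mod 50) ✓

49⁻¹ ≡ 49 (mod 50)


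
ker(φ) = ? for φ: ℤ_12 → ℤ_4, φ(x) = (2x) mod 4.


Kernel = preimage of identity
ker(φ) = {x ∈ ℤ_12 : 2x ≡ 0 (mod 4)}. Since 4 | 12, φ is well-defined. The kernel is the cyclic subgroup ⟨2⟩ of ℤ_12 (order 6), i.e. {0, 2, 4, 6, 8, 10}

ker(φ) = {0, 2, 4, 6, 8, 10}


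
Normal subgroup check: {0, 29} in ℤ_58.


H = {0, 29} in ℤ_58
ℤ_58 is abelian; every subgroup of an abelian group is normal

Yes, normal subgroup


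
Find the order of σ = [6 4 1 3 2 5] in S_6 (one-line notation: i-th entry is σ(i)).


Cycle decomposition: (1 6 5 2 4 3)
Cycle lengths: 6
Order = lcm(6) = 6

ord(σ) = 6


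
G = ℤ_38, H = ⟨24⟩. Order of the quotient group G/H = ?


|⟨24⟩| = n / gcd(24, 38) = 38 / 2 = 19
H is normal (ℤ_38 is abelian).
|G/H| = |G| / |H| = 38 / 19 = 2

|G/H| = 2


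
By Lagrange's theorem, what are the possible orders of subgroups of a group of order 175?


Lagrange's theorem: |H| divides |G|
|G| = 175
Divisors of 175: 1, 5, 7, 25, 35, 175

Possible subgroup orders: {1, 5, 7, 25, 35, 175}


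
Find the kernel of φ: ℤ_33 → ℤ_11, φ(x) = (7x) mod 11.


Kernel = preimage of identity
ker(φ) = {x ∈ ℤ_33 : 7x ≡ 0 (mod 11)}. Since 11 | 33, φ is well-defined. The kernel is the cyclic subgroup ⟨11⟩ of ℤ_33 (order 3), i.e. {0, 11, 22}

ker(φ) = {0, 11, 22}


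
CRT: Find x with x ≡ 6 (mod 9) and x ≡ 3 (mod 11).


m₁ = 9, m₂ = 11, gcd = 1, so CRT applies. M = m₁·m₂ = 99
Let M₁ = M/m₁ = 11, M₂ = M/m₂ = 9
Find y₁ ≡ M₁⁻¹ (mod m₁): 11⁻¹ ≡ 5 (mod 9)
Find y₂ ≡ M₂⁻¹ (mod m₂): 9⁻¹ ≡ 5 (mod 11)
x = a₁·M₁·y₁ + a₂·M₂·y₂ = 6·11·5 + 3·9·5 = 465
Reduce mod 99: x ≡ 69
Check: 69 mod 9 = 6 ✓, 69 mod 11 = 3 ✓

x ≡ 69 (mod 99)


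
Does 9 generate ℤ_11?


g generates ℤ_n iff gcd(g, n) = 1
gcd(9, 11) = 1
Since gcd = 1, 9 is a generator.

Yes, 9 generates ℤ_11


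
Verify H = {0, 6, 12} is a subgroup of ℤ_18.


Subgroup test for H = {0, 6, 12} in (ℤ_18, +):
(1) 0 ∈ H? Yes
(2) Closure: for all a,b ∈ H, (a+b) mod 18 ∈ H? Yes
(3) Inverses: for all a ∈ H, -a mod 18 ∈ H? Yes

Yes, H is a subgroup of ℤ_18


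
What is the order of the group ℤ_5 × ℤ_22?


|A × B| = |A| · |B|
|ℤ_5 × ℤ_22| = 5 × 22 = 110

|ℤ_5 × ℤ_22| = 110


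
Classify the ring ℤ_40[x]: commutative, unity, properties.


ℤ_40 has zero divisors (2·20 ≡ 0), and these lift to constant zero divisors in ℤ_40[x]; so not an integral domain
Commutative: Yes
Integral domain: No
Has unity: Yes

ℤ_40[x]: Commutative=Yes, Unity=Yes


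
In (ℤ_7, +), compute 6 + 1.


Operation: addition mod 7
6 + 1 = (a + b) mod 7 with a = 6, b = 1

6 + 1 = 0


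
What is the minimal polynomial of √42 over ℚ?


√42 satisfies x² - 42 = 0, irreducible over ℚ since 42 is squarefree

Minimal polynomial: x² - 42


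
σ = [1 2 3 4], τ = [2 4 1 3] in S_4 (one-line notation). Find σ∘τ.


σ∘τ: apply τ first, then σ
1 →τ 2 →σ 2
2 →τ 4 →σ 4
3 →τ 1 →σ 1
4 →τ 3 →σ 3

σ∘τ = [2 4 1 3]


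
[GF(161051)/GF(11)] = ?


GF(161051) = GF(11^5), so the extension degree is 5

[GF(161051)/GF(11)] = 5


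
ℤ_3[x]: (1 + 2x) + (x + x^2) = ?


Add coefficients mod 3:
x^0: 1 + 0 = 1 (mod 3)
x^1: 2 + 1 = 0 (mod 3)
x^2: 0 + 1 = 1 (mod 3)
Result: 1 + x^2

f + g = 1 + x^2


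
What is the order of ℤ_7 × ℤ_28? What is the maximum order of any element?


|ℤ_7 × ℤ_28| = 7 × 28 = 196
Max element order = lcm(7,28) = 28
Cyclic? No (gcd=7)

|ℤ_7×ℤ_28| = 196, max element order = 28


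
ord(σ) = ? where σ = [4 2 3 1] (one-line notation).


Cycle decomposition: (1 4)
Cycle lengths: 2
Order = lcm(2) = 2

ord(σ) = 2


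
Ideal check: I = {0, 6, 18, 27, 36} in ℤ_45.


Check ideal conditions for I = {0, 6, 18, 27, 36} in ℤ_45:
(1) I is an additive subgroup? No
(2) For r ∈ ℤ_45 and a ∈ I: r·a ∈ I? No  [counterexample: r=2, a=6, r·a mod 45 = 12 ∉ I]

No, I is not an ideal of ℤ_45


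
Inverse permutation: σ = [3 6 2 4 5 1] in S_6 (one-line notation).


To find σ⁻¹, swap domain and range:
σ(1) = 3 → σ⁻¹(3) = 1
σ(2) = 6 → σ⁻¹(6) = 2
σ(3) = 2 → σ⁻¹(2) = 3
σ(4) = 4 → σ⁻¹(4) = 4
σ(5) = 5 → σ⁻¹(5) = 5
σ(6) = 1 → σ⁻¹(1) = 6

σ⁻¹ = [6 3 1 4 5 2]


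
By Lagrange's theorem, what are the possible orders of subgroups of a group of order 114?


Lagrange's theorem: |H| divides |G|
|G| = 114
Divisors of 114: 1, 2, 3, 6, 19, 38, 57, 114

Possible subgroup orders: {1, 2, 3, 6, 19, 38, 57, 114}


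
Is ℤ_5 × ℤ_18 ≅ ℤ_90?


Comparing ℤ_5 × ℤ_18 and ℤ_90:
gcd(5,18) = 1, so ℤ_5 × ℤ_18 ≅ ℤ_90 (CRT)

Yes, ℤ_5 × ℤ_18 ≅ ℤ_90


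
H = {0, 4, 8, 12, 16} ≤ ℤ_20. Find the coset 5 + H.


5 + H = {5 + h (mod 20) : h ∈ H}
5+0=5, 5+4=9, 5+8=13, 5+12=17, 5+16=1
5 + H = {1, 5, 9, 13, 17} = 1 + H

5 + H = {1, 5, 9, 13, 17}


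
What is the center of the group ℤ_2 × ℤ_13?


Z(G) = {g ∈ G | gx = xg for all x ∈ G}
Direct product of abelian groups is abelian, so Z(G) = G

Z(ℤ_2 × ℤ_13) = ℤ_2 × ℤ_13


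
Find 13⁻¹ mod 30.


Use the extended Euclidean algorithm to write 1 = 13·s + 30·t; then s mod 30 is the inverse.
Euclidean algorithm:
  13 = 0·30 + 13
  30 = 2·13 + 4
  13 = 3·4 + 1
  4 = 4·1 + 0
gcd(13,30) = 1
Back-substitution gives: 13·(7) + 30·(-3) = 1
So 13⁻¹ ≡ 7 ≡ 7 (mod 30)
Check: 13 × 7 = 91 ≡ 1 (mod 30) ✓

13⁻¹ ≡ 7 (mod 30)


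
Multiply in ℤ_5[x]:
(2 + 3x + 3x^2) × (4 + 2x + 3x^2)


Expand and collect like terms; reduce coefficients mod 5:
x^0: 2·4 = 8 ≡ 3 (mod 5)
x^1: 2·2 + 3·4 = 16 ≡ 1 (mod 5)
x^2: 2·3 + 3·2 + 3·4 = 24 ≡ 4 (mod 5)
x^3: 3·3 + 3·2 = 15 ≡ 0 (mod 5)
x^4: 3·3 = 9 ≡ 4 (mod 5)
Result: 3 + x + 4x^2 + 4x^4

f · g = 3 + x + 4x^2 + 4x^4


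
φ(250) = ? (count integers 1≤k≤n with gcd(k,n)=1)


Factor n: 250 = 2 × 5^3
φ(n) = n · ∏(1 - 1/p) over distinct primes p | n
φ(250) = 250 · (1 - 1/2) · (1 - 1/5) = 100

φ(250) = 100


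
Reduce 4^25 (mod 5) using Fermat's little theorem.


Fermat's little theorem: if p is prime and gcd(a,p)=1, then a^(p-1) ≡ 1 (mod p)
p = 5 is prime, gcd(4,5) = 1
Reduce exponent: 25 mod 4 = 1
So 4^25 ≡ 4^1 (mod 5)
4^1 mod 5 = 4

4^25 ≡ 4 (mod 5)


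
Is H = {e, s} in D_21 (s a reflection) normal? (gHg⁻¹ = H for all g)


H = {e, s} in D_21 (s a reflection)
r·s·r⁻¹ = sr⁻² ≠ s for n ≥ 3, so {e, s} is not closed under conjugation

No, not a normal subgroup


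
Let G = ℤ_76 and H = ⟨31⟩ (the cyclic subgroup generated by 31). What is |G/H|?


|⟨31⟩| = n / gcd(31, 76) = 76 / 1 = 76
H is normal (ℤ_76 is abelian).
|G/H| = |G| / |H| = 76 / 76 = 1

|G/H| = 1


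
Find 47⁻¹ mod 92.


Use the extended Euclidean algorithm to write 1 = 47·s + 92·t; then s mod 92 is the inverse.
Euclidean algorithm:
  47 = 0·92 + 47
  92 = 1·47 + 45
  47 = 1·45 + 2
  45 = 22·2 + 1
  2 = 2·1 + 0
gcd(47,92) = 1
Back-substitution gives: 47·(-45) + 92·(23) = 1
So 47⁻¹ ≡ -45 ≡ 47 (mod 92)
Check: 47 × 47 = 2209 ≡ 1 (mod 92) ✓

47⁻¹ ≡ 47 (mod 92)


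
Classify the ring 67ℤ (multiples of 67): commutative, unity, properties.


67ℤ is a commutative ring under +,× but has no multiplicative identity (1 ∉ 67ℤ); it has no zero divisors, but without unity it is not an integral domain
Commutative: Yes
Integral domain: No
Has unity: No

67ℤ (multiples of 67): Commutative=Yes, Unity=No


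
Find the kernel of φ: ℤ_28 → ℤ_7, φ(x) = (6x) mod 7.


Kernel = preimage of identity
ker(φ) = {x ∈ ℤ_28 : 6x ≡ 0 (mod 7)}. Since 7 | 28, φ is well-defined. The kernel is the cyclic subgroup ⟨7⟩ of ℤ_28 (order 4), i.e. {0, 7, 14, 21}

ker(φ) = {0, 7, 14, 21}
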